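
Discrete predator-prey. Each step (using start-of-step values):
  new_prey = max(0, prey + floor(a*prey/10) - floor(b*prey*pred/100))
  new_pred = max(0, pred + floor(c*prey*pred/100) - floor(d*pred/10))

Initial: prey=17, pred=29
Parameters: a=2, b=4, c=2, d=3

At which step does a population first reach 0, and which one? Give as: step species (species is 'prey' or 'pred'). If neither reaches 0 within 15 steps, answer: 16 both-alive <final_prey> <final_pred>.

Step 1: prey: 17+3-19=1; pred: 29+9-8=30
Step 2: prey: 1+0-1=0; pred: 30+0-9=21
First extinction: prey at step 2

Answer: 2 prey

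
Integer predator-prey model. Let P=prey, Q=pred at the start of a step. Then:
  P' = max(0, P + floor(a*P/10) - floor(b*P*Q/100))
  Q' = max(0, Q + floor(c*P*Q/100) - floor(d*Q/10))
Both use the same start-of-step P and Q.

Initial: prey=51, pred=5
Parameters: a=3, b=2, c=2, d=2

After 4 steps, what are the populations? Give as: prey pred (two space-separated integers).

Answer: 34 82

Derivation:
Step 1: prey: 51+15-5=61; pred: 5+5-1=9
Step 2: prey: 61+18-10=69; pred: 9+10-1=18
Step 3: prey: 69+20-24=65; pred: 18+24-3=39
Step 4: prey: 65+19-50=34; pred: 39+50-7=82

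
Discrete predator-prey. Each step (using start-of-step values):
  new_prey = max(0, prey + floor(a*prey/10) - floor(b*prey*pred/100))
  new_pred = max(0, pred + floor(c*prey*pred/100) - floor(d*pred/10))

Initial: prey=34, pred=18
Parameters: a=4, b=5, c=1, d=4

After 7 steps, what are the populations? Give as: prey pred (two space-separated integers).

Step 1: prey: 34+13-30=17; pred: 18+6-7=17
Step 2: prey: 17+6-14=9; pred: 17+2-6=13
Step 3: prey: 9+3-5=7; pred: 13+1-5=9
Step 4: prey: 7+2-3=6; pred: 9+0-3=6
Step 5: prey: 6+2-1=7; pred: 6+0-2=4
Step 6: prey: 7+2-1=8; pred: 4+0-1=3
Step 7: prey: 8+3-1=10; pred: 3+0-1=2

Answer: 10 2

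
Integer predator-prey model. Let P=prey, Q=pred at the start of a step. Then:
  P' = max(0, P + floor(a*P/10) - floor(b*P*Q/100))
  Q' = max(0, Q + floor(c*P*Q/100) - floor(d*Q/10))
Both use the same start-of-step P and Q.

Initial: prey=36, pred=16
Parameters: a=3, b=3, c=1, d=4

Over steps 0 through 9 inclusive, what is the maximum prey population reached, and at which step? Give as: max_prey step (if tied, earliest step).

Answer: 37 9

Derivation:
Step 1: prey: 36+10-17=29; pred: 16+5-6=15
Step 2: prey: 29+8-13=24; pred: 15+4-6=13
Step 3: prey: 24+7-9=22; pred: 13+3-5=11
Step 4: prey: 22+6-7=21; pred: 11+2-4=9
Step 5: prey: 21+6-5=22; pred: 9+1-3=7
Step 6: prey: 22+6-4=24; pred: 7+1-2=6
Step 7: prey: 24+7-4=27; pred: 6+1-2=5
Step 8: prey: 27+8-4=31; pred: 5+1-2=4
Step 9: prey: 31+9-3=37; pred: 4+1-1=4
Max prey = 37 at step 9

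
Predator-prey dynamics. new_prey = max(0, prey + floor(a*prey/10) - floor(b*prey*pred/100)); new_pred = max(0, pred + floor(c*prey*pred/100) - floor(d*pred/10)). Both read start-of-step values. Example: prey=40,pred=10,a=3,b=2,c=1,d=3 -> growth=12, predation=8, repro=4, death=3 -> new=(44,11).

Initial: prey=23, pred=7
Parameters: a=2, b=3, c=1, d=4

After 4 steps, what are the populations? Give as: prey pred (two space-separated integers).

Answer: 26 3

Derivation:
Step 1: prey: 23+4-4=23; pred: 7+1-2=6
Step 2: prey: 23+4-4=23; pred: 6+1-2=5
Step 3: prey: 23+4-3=24; pred: 5+1-2=4
Step 4: prey: 24+4-2=26; pred: 4+0-1=3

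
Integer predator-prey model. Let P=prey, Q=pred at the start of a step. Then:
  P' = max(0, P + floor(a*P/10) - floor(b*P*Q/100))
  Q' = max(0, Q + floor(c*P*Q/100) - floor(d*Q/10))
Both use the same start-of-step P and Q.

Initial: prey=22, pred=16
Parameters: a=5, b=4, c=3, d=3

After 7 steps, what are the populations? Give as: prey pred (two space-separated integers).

Answer: 0 10

Derivation:
Step 1: prey: 22+11-14=19; pred: 16+10-4=22
Step 2: prey: 19+9-16=12; pred: 22+12-6=28
Step 3: prey: 12+6-13=5; pred: 28+10-8=30
Step 4: prey: 5+2-6=1; pred: 30+4-9=25
Step 5: prey: 1+0-1=0; pred: 25+0-7=18
Step 6: prey: 0+0-0=0; pred: 18+0-5=13
Step 7: prey: 0+0-0=0; pred: 13+0-3=10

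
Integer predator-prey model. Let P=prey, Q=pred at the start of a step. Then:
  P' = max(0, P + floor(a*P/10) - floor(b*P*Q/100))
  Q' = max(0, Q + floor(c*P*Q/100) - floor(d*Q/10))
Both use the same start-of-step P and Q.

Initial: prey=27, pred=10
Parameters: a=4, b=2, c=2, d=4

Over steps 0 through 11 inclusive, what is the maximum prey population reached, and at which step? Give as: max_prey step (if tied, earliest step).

Answer: 42 4

Derivation:
Step 1: prey: 27+10-5=32; pred: 10+5-4=11
Step 2: prey: 32+12-7=37; pred: 11+7-4=14
Step 3: prey: 37+14-10=41; pred: 14+10-5=19
Step 4: prey: 41+16-15=42; pred: 19+15-7=27
Step 5: prey: 42+16-22=36; pred: 27+22-10=39
Step 6: prey: 36+14-28=22; pred: 39+28-15=52
Step 7: prey: 22+8-22=8; pred: 52+22-20=54
Step 8: prey: 8+3-8=3; pred: 54+8-21=41
Step 9: prey: 3+1-2=2; pred: 41+2-16=27
Step 10: prey: 2+0-1=1; pred: 27+1-10=18
Step 11: prey: 1+0-0=1; pred: 18+0-7=11
Max prey = 42 at step 4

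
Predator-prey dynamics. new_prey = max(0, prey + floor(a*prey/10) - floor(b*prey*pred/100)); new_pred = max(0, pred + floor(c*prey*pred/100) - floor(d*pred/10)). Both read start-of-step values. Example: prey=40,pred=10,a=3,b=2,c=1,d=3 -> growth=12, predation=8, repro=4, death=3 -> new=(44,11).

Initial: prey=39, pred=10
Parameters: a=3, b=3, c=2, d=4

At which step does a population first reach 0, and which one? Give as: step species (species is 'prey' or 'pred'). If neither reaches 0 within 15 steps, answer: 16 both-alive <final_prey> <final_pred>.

Step 1: prey: 39+11-11=39; pred: 10+7-4=13
Step 2: prey: 39+11-15=35; pred: 13+10-5=18
Step 3: prey: 35+10-18=27; pred: 18+12-7=23
Step 4: prey: 27+8-18=17; pred: 23+12-9=26
Step 5: prey: 17+5-13=9; pred: 26+8-10=24
Step 6: prey: 9+2-6=5; pred: 24+4-9=19
Step 7: prey: 5+1-2=4; pred: 19+1-7=13
Step 8: prey: 4+1-1=4; pred: 13+1-5=9
Step 9: prey: 4+1-1=4; pred: 9+0-3=6
Step 10: prey: 4+1-0=5; pred: 6+0-2=4
Step 11: prey: 5+1-0=6; pred: 4+0-1=3
Step 12: prey: 6+1-0=7; pred: 3+0-1=2
Step 13: prey: 7+2-0=9; pred: 2+0-0=2
Step 14: prey: 9+2-0=11; pred: 2+0-0=2
Step 15: prey: 11+3-0=14; pred: 2+0-0=2
No extinction within 15 steps

Answer: 16 both-alive 14 2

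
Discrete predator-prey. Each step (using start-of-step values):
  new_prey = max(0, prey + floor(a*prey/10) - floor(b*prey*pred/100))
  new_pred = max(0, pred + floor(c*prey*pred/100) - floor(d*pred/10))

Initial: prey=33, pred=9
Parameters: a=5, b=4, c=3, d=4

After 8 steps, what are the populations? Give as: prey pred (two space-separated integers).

Answer: 0 7

Derivation:
Step 1: prey: 33+16-11=38; pred: 9+8-3=14
Step 2: prey: 38+19-21=36; pred: 14+15-5=24
Step 3: prey: 36+18-34=20; pred: 24+25-9=40
Step 4: prey: 20+10-32=0; pred: 40+24-16=48
Step 5: prey: 0+0-0=0; pred: 48+0-19=29
Step 6: prey: 0+0-0=0; pred: 29+0-11=18
Step 7: prey: 0+0-0=0; pred: 18+0-7=11
Step 8: prey: 0+0-0=0; pred: 11+0-4=7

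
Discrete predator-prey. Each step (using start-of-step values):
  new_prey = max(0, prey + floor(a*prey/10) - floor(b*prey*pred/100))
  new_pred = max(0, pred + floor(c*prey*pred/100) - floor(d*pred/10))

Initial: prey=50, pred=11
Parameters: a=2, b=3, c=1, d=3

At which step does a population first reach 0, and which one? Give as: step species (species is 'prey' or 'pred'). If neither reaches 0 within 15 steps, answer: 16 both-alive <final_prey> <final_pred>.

Answer: 16 both-alive 13 3

Derivation:
Step 1: prey: 50+10-16=44; pred: 11+5-3=13
Step 2: prey: 44+8-17=35; pred: 13+5-3=15
Step 3: prey: 35+7-15=27; pred: 15+5-4=16
Step 4: prey: 27+5-12=20; pred: 16+4-4=16
Step 5: prey: 20+4-9=15; pred: 16+3-4=15
Step 6: prey: 15+3-6=12; pred: 15+2-4=13
Step 7: prey: 12+2-4=10; pred: 13+1-3=11
Step 8: prey: 10+2-3=9; pred: 11+1-3=9
Step 9: prey: 9+1-2=8; pred: 9+0-2=7
Step 10: prey: 8+1-1=8; pred: 7+0-2=5
Step 11: prey: 8+1-1=8; pred: 5+0-1=4
Step 12: prey: 8+1-0=9; pred: 4+0-1=3
Step 13: prey: 9+1-0=10; pred: 3+0-0=3
Step 14: prey: 10+2-0=12; pred: 3+0-0=3
Step 15: prey: 12+2-1=13; pred: 3+0-0=3
No extinction within 15 steps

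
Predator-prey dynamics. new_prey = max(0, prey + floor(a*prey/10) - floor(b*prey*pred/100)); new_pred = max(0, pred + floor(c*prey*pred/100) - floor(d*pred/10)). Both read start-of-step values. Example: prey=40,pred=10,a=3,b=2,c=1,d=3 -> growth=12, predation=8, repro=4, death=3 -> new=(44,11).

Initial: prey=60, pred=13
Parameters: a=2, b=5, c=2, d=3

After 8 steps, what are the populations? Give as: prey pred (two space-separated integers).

Answer: 0 5

Derivation:
Step 1: prey: 60+12-39=33; pred: 13+15-3=25
Step 2: prey: 33+6-41=0; pred: 25+16-7=34
Step 3: prey: 0+0-0=0; pred: 34+0-10=24
Step 4: prey: 0+0-0=0; pred: 24+0-7=17
Step 5: prey: 0+0-0=0; pred: 17+0-5=12
Step 6: prey: 0+0-0=0; pred: 12+0-3=9
Step 7: prey: 0+0-0=0; pred: 9+0-2=7
Step 8: prey: 0+0-0=0; pred: 7+0-2=5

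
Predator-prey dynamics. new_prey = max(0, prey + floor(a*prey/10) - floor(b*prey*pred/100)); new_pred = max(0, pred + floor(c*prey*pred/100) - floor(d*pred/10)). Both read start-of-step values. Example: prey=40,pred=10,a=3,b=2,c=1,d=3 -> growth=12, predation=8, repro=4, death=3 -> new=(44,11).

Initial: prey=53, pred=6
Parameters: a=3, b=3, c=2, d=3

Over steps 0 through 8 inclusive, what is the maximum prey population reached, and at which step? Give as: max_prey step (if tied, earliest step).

Answer: 59 1

Derivation:
Step 1: prey: 53+15-9=59; pred: 6+6-1=11
Step 2: prey: 59+17-19=57; pred: 11+12-3=20
Step 3: prey: 57+17-34=40; pred: 20+22-6=36
Step 4: prey: 40+12-43=9; pred: 36+28-10=54
Step 5: prey: 9+2-14=0; pred: 54+9-16=47
Step 6: prey: 0+0-0=0; pred: 47+0-14=33
Step 7: prey: 0+0-0=0; pred: 33+0-9=24
Step 8: prey: 0+0-0=0; pred: 24+0-7=17
Max prey = 59 at step 1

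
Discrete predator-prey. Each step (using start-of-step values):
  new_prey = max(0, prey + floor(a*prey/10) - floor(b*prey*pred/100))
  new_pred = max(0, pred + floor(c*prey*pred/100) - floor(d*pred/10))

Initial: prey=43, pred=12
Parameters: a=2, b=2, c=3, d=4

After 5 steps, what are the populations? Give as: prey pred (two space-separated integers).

Step 1: prey: 43+8-10=41; pred: 12+15-4=23
Step 2: prey: 41+8-18=31; pred: 23+28-9=42
Step 3: prey: 31+6-26=11; pred: 42+39-16=65
Step 4: prey: 11+2-14=0; pred: 65+21-26=60
Step 5: prey: 0+0-0=0; pred: 60+0-24=36

Answer: 0 36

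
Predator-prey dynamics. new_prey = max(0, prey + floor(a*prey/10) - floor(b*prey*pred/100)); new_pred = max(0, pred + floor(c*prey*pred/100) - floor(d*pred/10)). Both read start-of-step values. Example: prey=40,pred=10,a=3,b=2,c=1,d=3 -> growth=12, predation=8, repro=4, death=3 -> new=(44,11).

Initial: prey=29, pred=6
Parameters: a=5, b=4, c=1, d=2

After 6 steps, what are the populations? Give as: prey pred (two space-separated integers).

Answer: 48 28

Derivation:
Step 1: prey: 29+14-6=37; pred: 6+1-1=6
Step 2: prey: 37+18-8=47; pred: 6+2-1=7
Step 3: prey: 47+23-13=57; pred: 7+3-1=9
Step 4: prey: 57+28-20=65; pred: 9+5-1=13
Step 5: prey: 65+32-33=64; pred: 13+8-2=19
Step 6: prey: 64+32-48=48; pred: 19+12-3=28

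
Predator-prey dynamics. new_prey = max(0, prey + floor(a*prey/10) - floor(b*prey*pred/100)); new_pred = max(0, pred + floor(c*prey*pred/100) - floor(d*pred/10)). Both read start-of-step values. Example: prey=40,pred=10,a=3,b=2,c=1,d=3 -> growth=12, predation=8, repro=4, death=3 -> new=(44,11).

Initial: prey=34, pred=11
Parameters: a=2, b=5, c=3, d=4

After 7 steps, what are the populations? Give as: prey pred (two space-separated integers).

Step 1: prey: 34+6-18=22; pred: 11+11-4=18
Step 2: prey: 22+4-19=7; pred: 18+11-7=22
Step 3: prey: 7+1-7=1; pred: 22+4-8=18
Step 4: prey: 1+0-0=1; pred: 18+0-7=11
Step 5: prey: 1+0-0=1; pred: 11+0-4=7
Step 6: prey: 1+0-0=1; pred: 7+0-2=5
Step 7: prey: 1+0-0=1; pred: 5+0-2=3

Answer: 1 3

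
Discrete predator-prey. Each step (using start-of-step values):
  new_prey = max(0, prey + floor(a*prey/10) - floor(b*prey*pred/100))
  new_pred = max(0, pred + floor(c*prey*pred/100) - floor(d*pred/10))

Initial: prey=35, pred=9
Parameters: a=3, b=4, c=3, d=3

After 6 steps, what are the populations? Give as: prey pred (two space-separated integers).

Answer: 0 16

Derivation:
Step 1: prey: 35+10-12=33; pred: 9+9-2=16
Step 2: prey: 33+9-21=21; pred: 16+15-4=27
Step 3: prey: 21+6-22=5; pred: 27+17-8=36
Step 4: prey: 5+1-7=0; pred: 36+5-10=31
Step 5: prey: 0+0-0=0; pred: 31+0-9=22
Step 6: prey: 0+0-0=0; pred: 22+0-6=16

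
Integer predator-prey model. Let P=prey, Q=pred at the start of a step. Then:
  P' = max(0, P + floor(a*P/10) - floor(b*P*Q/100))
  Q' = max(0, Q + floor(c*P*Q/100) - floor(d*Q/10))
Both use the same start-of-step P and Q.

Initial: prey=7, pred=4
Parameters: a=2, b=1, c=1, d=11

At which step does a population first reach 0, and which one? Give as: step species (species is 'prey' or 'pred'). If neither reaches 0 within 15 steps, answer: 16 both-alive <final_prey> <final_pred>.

Answer: 1 pred

Derivation:
Step 1: prey: 7+1-0=8; pred: 4+0-4=0
First extinction: pred at step 1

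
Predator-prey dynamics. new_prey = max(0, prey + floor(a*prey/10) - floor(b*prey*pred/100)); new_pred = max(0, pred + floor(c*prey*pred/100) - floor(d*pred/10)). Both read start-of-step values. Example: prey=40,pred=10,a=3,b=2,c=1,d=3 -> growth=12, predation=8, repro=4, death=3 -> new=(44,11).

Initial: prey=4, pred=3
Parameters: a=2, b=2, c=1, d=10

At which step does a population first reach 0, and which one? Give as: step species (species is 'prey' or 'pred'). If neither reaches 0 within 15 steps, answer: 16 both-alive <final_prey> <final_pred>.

Step 1: prey: 4+0-0=4; pred: 3+0-3=0
First extinction: pred at step 1

Answer: 1 pred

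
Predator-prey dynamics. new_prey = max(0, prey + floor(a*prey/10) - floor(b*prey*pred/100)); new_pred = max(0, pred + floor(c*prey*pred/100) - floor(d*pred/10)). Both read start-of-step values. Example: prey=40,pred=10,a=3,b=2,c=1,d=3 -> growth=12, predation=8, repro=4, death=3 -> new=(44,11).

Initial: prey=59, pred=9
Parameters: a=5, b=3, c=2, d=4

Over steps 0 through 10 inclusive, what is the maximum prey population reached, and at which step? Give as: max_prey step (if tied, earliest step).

Answer: 74 2

Derivation:
Step 1: prey: 59+29-15=73; pred: 9+10-3=16
Step 2: prey: 73+36-35=74; pred: 16+23-6=33
Step 3: prey: 74+37-73=38; pred: 33+48-13=68
Step 4: prey: 38+19-77=0; pred: 68+51-27=92
Step 5: prey: 0+0-0=0; pred: 92+0-36=56
Step 6: prey: 0+0-0=0; pred: 56+0-22=34
Step 7: prey: 0+0-0=0; pred: 34+0-13=21
Step 8: prey: 0+0-0=0; pred: 21+0-8=13
Step 9: prey: 0+0-0=0; pred: 13+0-5=8
Step 10: prey: 0+0-0=0; pred: 8+0-3=5
Max prey = 74 at step 2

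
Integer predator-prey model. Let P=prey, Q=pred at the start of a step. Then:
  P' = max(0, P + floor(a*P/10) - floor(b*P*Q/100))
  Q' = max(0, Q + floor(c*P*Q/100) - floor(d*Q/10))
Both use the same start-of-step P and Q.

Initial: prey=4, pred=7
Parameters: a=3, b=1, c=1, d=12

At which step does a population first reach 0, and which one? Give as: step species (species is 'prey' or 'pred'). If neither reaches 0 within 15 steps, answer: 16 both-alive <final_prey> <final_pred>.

Step 1: prey: 4+1-0=5; pred: 7+0-8=0
First extinction: pred at step 1

Answer: 1 pred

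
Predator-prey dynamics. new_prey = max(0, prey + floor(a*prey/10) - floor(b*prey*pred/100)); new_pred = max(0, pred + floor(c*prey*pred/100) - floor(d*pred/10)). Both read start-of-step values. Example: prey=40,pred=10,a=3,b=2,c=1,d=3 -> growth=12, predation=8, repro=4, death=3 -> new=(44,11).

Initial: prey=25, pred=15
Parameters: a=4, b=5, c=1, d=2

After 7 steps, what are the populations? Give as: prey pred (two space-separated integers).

Step 1: prey: 25+10-18=17; pred: 15+3-3=15
Step 2: prey: 17+6-12=11; pred: 15+2-3=14
Step 3: prey: 11+4-7=8; pred: 14+1-2=13
Step 4: prey: 8+3-5=6; pred: 13+1-2=12
Step 5: prey: 6+2-3=5; pred: 12+0-2=10
Step 6: prey: 5+2-2=5; pred: 10+0-2=8
Step 7: prey: 5+2-2=5; pred: 8+0-1=7

Answer: 5 7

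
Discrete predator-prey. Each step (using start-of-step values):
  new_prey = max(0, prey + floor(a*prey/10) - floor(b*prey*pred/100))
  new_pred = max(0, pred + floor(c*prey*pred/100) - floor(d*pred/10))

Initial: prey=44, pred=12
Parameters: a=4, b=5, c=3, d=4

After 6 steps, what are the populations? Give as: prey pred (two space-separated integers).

Step 1: prey: 44+17-26=35; pred: 12+15-4=23
Step 2: prey: 35+14-40=9; pred: 23+24-9=38
Step 3: prey: 9+3-17=0; pred: 38+10-15=33
Step 4: prey: 0+0-0=0; pred: 33+0-13=20
Step 5: prey: 0+0-0=0; pred: 20+0-8=12
Step 6: prey: 0+0-0=0; pred: 12+0-4=8

Answer: 0 8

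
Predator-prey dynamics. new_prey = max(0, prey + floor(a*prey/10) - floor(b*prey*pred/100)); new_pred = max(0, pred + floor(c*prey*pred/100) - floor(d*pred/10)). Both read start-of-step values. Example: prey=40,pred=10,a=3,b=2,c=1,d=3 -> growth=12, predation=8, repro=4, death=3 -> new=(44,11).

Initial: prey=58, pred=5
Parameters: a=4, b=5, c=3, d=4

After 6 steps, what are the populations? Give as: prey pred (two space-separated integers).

Answer: 0 15

Derivation:
Step 1: prey: 58+23-14=67; pred: 5+8-2=11
Step 2: prey: 67+26-36=57; pred: 11+22-4=29
Step 3: prey: 57+22-82=0; pred: 29+49-11=67
Step 4: prey: 0+0-0=0; pred: 67+0-26=41
Step 5: prey: 0+0-0=0; pred: 41+0-16=25
Step 6: prey: 0+0-0=0; pred: 25+0-10=15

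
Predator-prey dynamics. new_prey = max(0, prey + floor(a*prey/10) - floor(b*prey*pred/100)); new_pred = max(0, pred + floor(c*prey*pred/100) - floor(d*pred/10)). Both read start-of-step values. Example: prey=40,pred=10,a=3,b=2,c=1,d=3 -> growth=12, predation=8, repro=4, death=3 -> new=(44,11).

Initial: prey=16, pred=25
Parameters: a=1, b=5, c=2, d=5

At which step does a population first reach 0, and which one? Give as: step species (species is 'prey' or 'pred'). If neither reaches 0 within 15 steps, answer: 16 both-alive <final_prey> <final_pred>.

Step 1: prey: 16+1-20=0; pred: 25+8-12=21
First extinction: prey at step 1

Answer: 1 prey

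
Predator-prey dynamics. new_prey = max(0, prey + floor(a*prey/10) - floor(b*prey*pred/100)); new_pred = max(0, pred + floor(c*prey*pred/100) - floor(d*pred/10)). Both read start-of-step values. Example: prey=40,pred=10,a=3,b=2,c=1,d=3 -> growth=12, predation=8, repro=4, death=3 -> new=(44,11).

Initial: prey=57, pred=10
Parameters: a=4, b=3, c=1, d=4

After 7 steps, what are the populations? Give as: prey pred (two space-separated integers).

Step 1: prey: 57+22-17=62; pred: 10+5-4=11
Step 2: prey: 62+24-20=66; pred: 11+6-4=13
Step 3: prey: 66+26-25=67; pred: 13+8-5=16
Step 4: prey: 67+26-32=61; pred: 16+10-6=20
Step 5: prey: 61+24-36=49; pred: 20+12-8=24
Step 6: prey: 49+19-35=33; pred: 24+11-9=26
Step 7: prey: 33+13-25=21; pred: 26+8-10=24

Answer: 21 24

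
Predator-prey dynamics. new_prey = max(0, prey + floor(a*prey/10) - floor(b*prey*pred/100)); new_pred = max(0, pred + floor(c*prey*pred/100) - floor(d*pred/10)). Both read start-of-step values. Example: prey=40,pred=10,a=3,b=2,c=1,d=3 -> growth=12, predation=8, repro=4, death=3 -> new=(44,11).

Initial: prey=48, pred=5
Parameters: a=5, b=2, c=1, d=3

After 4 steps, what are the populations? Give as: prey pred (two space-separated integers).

Step 1: prey: 48+24-4=68; pred: 5+2-1=6
Step 2: prey: 68+34-8=94; pred: 6+4-1=9
Step 3: prey: 94+47-16=125; pred: 9+8-2=15
Step 4: prey: 125+62-37=150; pred: 15+18-4=29

Answer: 150 29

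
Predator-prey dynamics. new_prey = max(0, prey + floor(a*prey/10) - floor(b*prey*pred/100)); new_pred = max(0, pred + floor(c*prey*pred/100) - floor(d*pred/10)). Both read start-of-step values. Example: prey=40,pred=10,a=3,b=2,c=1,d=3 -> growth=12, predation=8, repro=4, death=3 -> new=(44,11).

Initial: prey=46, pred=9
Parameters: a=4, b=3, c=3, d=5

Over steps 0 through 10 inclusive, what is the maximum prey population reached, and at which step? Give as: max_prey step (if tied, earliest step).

Step 1: prey: 46+18-12=52; pred: 9+12-4=17
Step 2: prey: 52+20-26=46; pred: 17+26-8=35
Step 3: prey: 46+18-48=16; pred: 35+48-17=66
Step 4: prey: 16+6-31=0; pred: 66+31-33=64
Step 5: prey: 0+0-0=0; pred: 64+0-32=32
Step 6: prey: 0+0-0=0; pred: 32+0-16=16
Step 7: prey: 0+0-0=0; pred: 16+0-8=8
Step 8: prey: 0+0-0=0; pred: 8+0-4=4
Step 9: prey: 0+0-0=0; pred: 4+0-2=2
Step 10: prey: 0+0-0=0; pred: 2+0-1=1
Max prey = 52 at step 1

Answer: 52 1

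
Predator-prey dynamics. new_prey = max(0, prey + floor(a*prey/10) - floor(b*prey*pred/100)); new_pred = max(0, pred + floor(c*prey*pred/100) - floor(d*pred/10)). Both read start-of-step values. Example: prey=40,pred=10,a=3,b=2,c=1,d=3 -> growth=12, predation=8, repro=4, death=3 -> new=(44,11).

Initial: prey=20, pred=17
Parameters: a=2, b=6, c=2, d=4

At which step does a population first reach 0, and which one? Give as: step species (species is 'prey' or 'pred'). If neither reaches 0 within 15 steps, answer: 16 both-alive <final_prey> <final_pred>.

Answer: 2 prey

Derivation:
Step 1: prey: 20+4-20=4; pred: 17+6-6=17
Step 2: prey: 4+0-4=0; pred: 17+1-6=12
First extinction: prey at step 2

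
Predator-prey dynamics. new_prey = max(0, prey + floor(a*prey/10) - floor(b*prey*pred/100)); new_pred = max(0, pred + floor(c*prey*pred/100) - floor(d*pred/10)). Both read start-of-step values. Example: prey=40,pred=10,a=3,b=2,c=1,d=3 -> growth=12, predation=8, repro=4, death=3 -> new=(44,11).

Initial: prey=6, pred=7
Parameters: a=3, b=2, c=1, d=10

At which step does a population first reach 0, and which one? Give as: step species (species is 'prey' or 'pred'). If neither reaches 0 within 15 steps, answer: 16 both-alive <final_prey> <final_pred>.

Answer: 1 pred

Derivation:
Step 1: prey: 6+1-0=7; pred: 7+0-7=0
First extinction: pred at step 1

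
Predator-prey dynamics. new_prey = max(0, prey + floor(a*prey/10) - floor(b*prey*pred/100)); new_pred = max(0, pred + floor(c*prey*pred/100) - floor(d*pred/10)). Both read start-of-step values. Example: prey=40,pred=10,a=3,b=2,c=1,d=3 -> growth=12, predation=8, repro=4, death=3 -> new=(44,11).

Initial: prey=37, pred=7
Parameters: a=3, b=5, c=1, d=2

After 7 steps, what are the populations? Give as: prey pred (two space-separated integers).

Answer: 12 9

Derivation:
Step 1: prey: 37+11-12=36; pred: 7+2-1=8
Step 2: prey: 36+10-14=32; pred: 8+2-1=9
Step 3: prey: 32+9-14=27; pred: 9+2-1=10
Step 4: prey: 27+8-13=22; pred: 10+2-2=10
Step 5: prey: 22+6-11=17; pred: 10+2-2=10
Step 6: prey: 17+5-8=14; pred: 10+1-2=9
Step 7: prey: 14+4-6=12; pred: 9+1-1=9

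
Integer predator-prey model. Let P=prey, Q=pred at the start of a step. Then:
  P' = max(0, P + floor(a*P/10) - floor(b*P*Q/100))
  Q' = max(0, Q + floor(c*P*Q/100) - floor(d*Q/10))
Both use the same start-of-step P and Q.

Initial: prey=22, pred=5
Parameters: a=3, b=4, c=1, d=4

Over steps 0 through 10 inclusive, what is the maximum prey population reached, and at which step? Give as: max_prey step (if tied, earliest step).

Step 1: prey: 22+6-4=24; pred: 5+1-2=4
Step 2: prey: 24+7-3=28; pred: 4+0-1=3
Step 3: prey: 28+8-3=33; pred: 3+0-1=2
Step 4: prey: 33+9-2=40; pred: 2+0-0=2
Step 5: prey: 40+12-3=49; pred: 2+0-0=2
Step 6: prey: 49+14-3=60; pred: 2+0-0=2
Step 7: prey: 60+18-4=74; pred: 2+1-0=3
Step 8: prey: 74+22-8=88; pred: 3+2-1=4
Step 9: prey: 88+26-14=100; pred: 4+3-1=6
Step 10: prey: 100+30-24=106; pred: 6+6-2=10
Max prey = 106 at step 10

Answer: 106 10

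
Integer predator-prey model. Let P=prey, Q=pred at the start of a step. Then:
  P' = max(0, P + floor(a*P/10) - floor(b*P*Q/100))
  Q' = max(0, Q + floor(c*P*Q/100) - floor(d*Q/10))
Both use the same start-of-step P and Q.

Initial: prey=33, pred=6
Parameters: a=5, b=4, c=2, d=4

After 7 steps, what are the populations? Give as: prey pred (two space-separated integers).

Answer: 0 27

Derivation:
Step 1: prey: 33+16-7=42; pred: 6+3-2=7
Step 2: prey: 42+21-11=52; pred: 7+5-2=10
Step 3: prey: 52+26-20=58; pred: 10+10-4=16
Step 4: prey: 58+29-37=50; pred: 16+18-6=28
Step 5: prey: 50+25-56=19; pred: 28+28-11=45
Step 6: prey: 19+9-34=0; pred: 45+17-18=44
Step 7: prey: 0+0-0=0; pred: 44+0-17=27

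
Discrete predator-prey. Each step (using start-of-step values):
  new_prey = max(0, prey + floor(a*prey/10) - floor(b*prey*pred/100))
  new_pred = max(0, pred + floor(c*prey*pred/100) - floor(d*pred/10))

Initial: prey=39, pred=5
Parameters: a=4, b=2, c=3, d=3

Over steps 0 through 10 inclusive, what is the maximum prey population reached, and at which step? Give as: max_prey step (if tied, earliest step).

Step 1: prey: 39+15-3=51; pred: 5+5-1=9
Step 2: prey: 51+20-9=62; pred: 9+13-2=20
Step 3: prey: 62+24-24=62; pred: 20+37-6=51
Step 4: prey: 62+24-63=23; pred: 51+94-15=130
Step 5: prey: 23+9-59=0; pred: 130+89-39=180
Step 6: prey: 0+0-0=0; pred: 180+0-54=126
Step 7: prey: 0+0-0=0; pred: 126+0-37=89
Step 8: prey: 0+0-0=0; pred: 89+0-26=63
Step 9: prey: 0+0-0=0; pred: 63+0-18=45
Step 10: prey: 0+0-0=0; pred: 45+0-13=32
Max prey = 62 at step 2

Answer: 62 2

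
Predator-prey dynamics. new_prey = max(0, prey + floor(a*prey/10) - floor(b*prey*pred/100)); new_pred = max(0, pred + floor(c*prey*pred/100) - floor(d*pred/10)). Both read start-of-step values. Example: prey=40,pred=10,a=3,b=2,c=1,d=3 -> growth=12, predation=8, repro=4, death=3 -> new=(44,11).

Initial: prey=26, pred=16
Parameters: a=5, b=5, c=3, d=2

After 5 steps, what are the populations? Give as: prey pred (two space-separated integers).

Step 1: prey: 26+13-20=19; pred: 16+12-3=25
Step 2: prey: 19+9-23=5; pred: 25+14-5=34
Step 3: prey: 5+2-8=0; pred: 34+5-6=33
Step 4: prey: 0+0-0=0; pred: 33+0-6=27
Step 5: prey: 0+0-0=0; pred: 27+0-5=22

Answer: 0 22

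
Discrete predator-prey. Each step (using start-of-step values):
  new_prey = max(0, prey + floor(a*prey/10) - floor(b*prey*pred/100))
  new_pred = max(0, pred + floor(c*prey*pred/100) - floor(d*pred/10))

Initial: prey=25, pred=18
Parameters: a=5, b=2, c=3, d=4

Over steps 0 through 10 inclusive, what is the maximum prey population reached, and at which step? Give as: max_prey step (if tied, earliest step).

Step 1: prey: 25+12-9=28; pred: 18+13-7=24
Step 2: prey: 28+14-13=29; pred: 24+20-9=35
Step 3: prey: 29+14-20=23; pred: 35+30-14=51
Step 4: prey: 23+11-23=11; pred: 51+35-20=66
Step 5: prey: 11+5-14=2; pred: 66+21-26=61
Step 6: prey: 2+1-2=1; pred: 61+3-24=40
Step 7: prey: 1+0-0=1; pred: 40+1-16=25
Step 8: prey: 1+0-0=1; pred: 25+0-10=15
Step 9: prey: 1+0-0=1; pred: 15+0-6=9
Step 10: prey: 1+0-0=1; pred: 9+0-3=6
Max prey = 29 at step 2

Answer: 29 2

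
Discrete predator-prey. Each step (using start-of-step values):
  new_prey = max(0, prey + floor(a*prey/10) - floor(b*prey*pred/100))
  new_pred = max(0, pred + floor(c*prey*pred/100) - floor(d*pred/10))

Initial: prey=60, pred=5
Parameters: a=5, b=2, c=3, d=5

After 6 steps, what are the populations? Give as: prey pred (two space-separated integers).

Step 1: prey: 60+30-6=84; pred: 5+9-2=12
Step 2: prey: 84+42-20=106; pred: 12+30-6=36
Step 3: prey: 106+53-76=83; pred: 36+114-18=132
Step 4: prey: 83+41-219=0; pred: 132+328-66=394
Step 5: prey: 0+0-0=0; pred: 394+0-197=197
Step 6: prey: 0+0-0=0; pred: 197+0-98=99

Answer: 0 99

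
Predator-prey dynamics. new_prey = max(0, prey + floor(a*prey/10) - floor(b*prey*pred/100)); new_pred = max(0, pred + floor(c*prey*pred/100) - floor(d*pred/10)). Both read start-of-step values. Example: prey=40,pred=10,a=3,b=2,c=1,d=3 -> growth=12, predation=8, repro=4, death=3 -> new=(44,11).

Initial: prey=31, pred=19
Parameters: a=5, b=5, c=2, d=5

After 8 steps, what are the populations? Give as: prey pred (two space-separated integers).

Answer: 18 1

Derivation:
Step 1: prey: 31+15-29=17; pred: 19+11-9=21
Step 2: prey: 17+8-17=8; pred: 21+7-10=18
Step 3: prey: 8+4-7=5; pred: 18+2-9=11
Step 4: prey: 5+2-2=5; pred: 11+1-5=7
Step 5: prey: 5+2-1=6; pred: 7+0-3=4
Step 6: prey: 6+3-1=8; pred: 4+0-2=2
Step 7: prey: 8+4-0=12; pred: 2+0-1=1
Step 8: prey: 12+6-0=18; pred: 1+0-0=1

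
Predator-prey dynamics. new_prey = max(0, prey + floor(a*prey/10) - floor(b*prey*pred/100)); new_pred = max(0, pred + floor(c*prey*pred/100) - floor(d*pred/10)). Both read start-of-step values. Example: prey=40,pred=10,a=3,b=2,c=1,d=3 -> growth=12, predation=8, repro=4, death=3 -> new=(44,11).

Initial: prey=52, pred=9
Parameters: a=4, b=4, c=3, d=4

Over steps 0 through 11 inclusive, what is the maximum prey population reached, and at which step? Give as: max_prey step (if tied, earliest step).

Step 1: prey: 52+20-18=54; pred: 9+14-3=20
Step 2: prey: 54+21-43=32; pred: 20+32-8=44
Step 3: prey: 32+12-56=0; pred: 44+42-17=69
Step 4: prey: 0+0-0=0; pred: 69+0-27=42
Step 5: prey: 0+0-0=0; pred: 42+0-16=26
Step 6: prey: 0+0-0=0; pred: 26+0-10=16
Step 7: prey: 0+0-0=0; pred: 16+0-6=10
Step 8: prey: 0+0-0=0; pred: 10+0-4=6
Step 9: prey: 0+0-0=0; pred: 6+0-2=4
Step 10: prey: 0+0-0=0; pred: 4+0-1=3
Step 11: prey: 0+0-0=0; pred: 3+0-1=2
Max prey = 54 at step 1

Answer: 54 1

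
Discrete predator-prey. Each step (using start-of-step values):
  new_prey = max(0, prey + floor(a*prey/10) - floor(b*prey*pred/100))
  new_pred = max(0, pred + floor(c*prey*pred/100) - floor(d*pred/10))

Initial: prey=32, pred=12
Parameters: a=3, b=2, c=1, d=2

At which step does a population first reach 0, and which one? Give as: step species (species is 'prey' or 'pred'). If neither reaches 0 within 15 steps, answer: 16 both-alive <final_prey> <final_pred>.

Step 1: prey: 32+9-7=34; pred: 12+3-2=13
Step 2: prey: 34+10-8=36; pred: 13+4-2=15
Step 3: prey: 36+10-10=36; pred: 15+5-3=17
Step 4: prey: 36+10-12=34; pred: 17+6-3=20
Step 5: prey: 34+10-13=31; pred: 20+6-4=22
Step 6: prey: 31+9-13=27; pred: 22+6-4=24
Step 7: prey: 27+8-12=23; pred: 24+6-4=26
Step 8: prey: 23+6-11=18; pred: 26+5-5=26
Step 9: prey: 18+5-9=14; pred: 26+4-5=25
Step 10: prey: 14+4-7=11; pred: 25+3-5=23
Step 11: prey: 11+3-5=9; pred: 23+2-4=21
Step 12: prey: 9+2-3=8; pred: 21+1-4=18
Step 13: prey: 8+2-2=8; pred: 18+1-3=16
Step 14: prey: 8+2-2=8; pred: 16+1-3=14
Step 15: prey: 8+2-2=8; pred: 14+1-2=13
No extinction within 15 steps

Answer: 16 both-alive 8 13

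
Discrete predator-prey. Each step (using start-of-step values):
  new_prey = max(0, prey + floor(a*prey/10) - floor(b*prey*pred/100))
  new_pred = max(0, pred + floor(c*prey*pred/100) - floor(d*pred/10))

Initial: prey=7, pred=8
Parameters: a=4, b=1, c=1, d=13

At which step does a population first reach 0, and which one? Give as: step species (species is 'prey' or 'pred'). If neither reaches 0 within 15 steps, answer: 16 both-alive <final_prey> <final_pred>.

Answer: 1 pred

Derivation:
Step 1: prey: 7+2-0=9; pred: 8+0-10=0
First extinction: pred at step 1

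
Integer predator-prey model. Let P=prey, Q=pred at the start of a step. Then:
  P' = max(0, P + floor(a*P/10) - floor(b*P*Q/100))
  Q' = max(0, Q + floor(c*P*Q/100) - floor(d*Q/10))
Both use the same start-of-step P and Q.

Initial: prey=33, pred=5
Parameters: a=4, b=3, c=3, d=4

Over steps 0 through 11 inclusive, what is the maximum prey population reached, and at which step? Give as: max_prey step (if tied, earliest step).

Answer: 51 3

Derivation:
Step 1: prey: 33+13-4=42; pred: 5+4-2=7
Step 2: prey: 42+16-8=50; pred: 7+8-2=13
Step 3: prey: 50+20-19=51; pred: 13+19-5=27
Step 4: prey: 51+20-41=30; pred: 27+41-10=58
Step 5: prey: 30+12-52=0; pred: 58+52-23=87
Step 6: prey: 0+0-0=0; pred: 87+0-34=53
Step 7: prey: 0+0-0=0; pred: 53+0-21=32
Step 8: prey: 0+0-0=0; pred: 32+0-12=20
Step 9: prey: 0+0-0=0; pred: 20+0-8=12
Step 10: prey: 0+0-0=0; pred: 12+0-4=8
Step 11: prey: 0+0-0=0; pred: 8+0-3=5
Max prey = 51 at step 3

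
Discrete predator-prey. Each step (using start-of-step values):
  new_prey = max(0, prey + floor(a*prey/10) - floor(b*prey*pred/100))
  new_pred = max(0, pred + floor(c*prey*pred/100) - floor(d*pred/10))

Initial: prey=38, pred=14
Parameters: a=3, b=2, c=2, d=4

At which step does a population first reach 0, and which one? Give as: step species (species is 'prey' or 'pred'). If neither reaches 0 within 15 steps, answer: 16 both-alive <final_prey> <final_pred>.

Step 1: prey: 38+11-10=39; pred: 14+10-5=19
Step 2: prey: 39+11-14=36; pred: 19+14-7=26
Step 3: prey: 36+10-18=28; pred: 26+18-10=34
Step 4: prey: 28+8-19=17; pred: 34+19-13=40
Step 5: prey: 17+5-13=9; pred: 40+13-16=37
Step 6: prey: 9+2-6=5; pred: 37+6-14=29
Step 7: prey: 5+1-2=4; pred: 29+2-11=20
Step 8: prey: 4+1-1=4; pred: 20+1-8=13
Step 9: prey: 4+1-1=4; pred: 13+1-5=9
Step 10: prey: 4+1-0=5; pred: 9+0-3=6
Step 11: prey: 5+1-0=6; pred: 6+0-2=4
Step 12: prey: 6+1-0=7; pred: 4+0-1=3
Step 13: prey: 7+2-0=9; pred: 3+0-1=2
Step 14: prey: 9+2-0=11; pred: 2+0-0=2
Step 15: prey: 11+3-0=14; pred: 2+0-0=2
No extinction within 15 steps

Answer: 16 both-alive 14 2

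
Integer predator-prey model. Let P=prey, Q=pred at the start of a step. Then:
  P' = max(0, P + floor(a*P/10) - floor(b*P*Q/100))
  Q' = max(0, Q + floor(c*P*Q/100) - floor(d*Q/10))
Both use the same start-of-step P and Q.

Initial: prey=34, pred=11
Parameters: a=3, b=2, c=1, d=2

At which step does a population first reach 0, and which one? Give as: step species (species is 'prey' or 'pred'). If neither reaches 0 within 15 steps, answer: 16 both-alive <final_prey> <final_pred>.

Answer: 16 both-alive 4 12

Derivation:
Step 1: prey: 34+10-7=37; pred: 11+3-2=12
Step 2: prey: 37+11-8=40; pred: 12+4-2=14
Step 3: prey: 40+12-11=41; pred: 14+5-2=17
Step 4: prey: 41+12-13=40; pred: 17+6-3=20
Step 5: prey: 40+12-16=36; pred: 20+8-4=24
Step 6: prey: 36+10-17=29; pred: 24+8-4=28
Step 7: prey: 29+8-16=21; pred: 28+8-5=31
Step 8: prey: 21+6-13=14; pred: 31+6-6=31
Step 9: prey: 14+4-8=10; pred: 31+4-6=29
Step 10: prey: 10+3-5=8; pred: 29+2-5=26
Step 11: prey: 8+2-4=6; pred: 26+2-5=23
Step 12: prey: 6+1-2=5; pred: 23+1-4=20
Step 13: prey: 5+1-2=4; pred: 20+1-4=17
Step 14: prey: 4+1-1=4; pred: 17+0-3=14
Step 15: prey: 4+1-1=4; pred: 14+0-2=12
No extinction within 15 steps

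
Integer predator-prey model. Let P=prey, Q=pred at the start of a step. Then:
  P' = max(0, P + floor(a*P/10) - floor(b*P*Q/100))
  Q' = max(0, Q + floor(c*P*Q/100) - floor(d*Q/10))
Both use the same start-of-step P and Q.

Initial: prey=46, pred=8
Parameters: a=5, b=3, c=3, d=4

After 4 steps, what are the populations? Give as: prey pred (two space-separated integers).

Answer: 0 118

Derivation:
Step 1: prey: 46+23-11=58; pred: 8+11-3=16
Step 2: prey: 58+29-27=60; pred: 16+27-6=37
Step 3: prey: 60+30-66=24; pred: 37+66-14=89
Step 4: prey: 24+12-64=0; pred: 89+64-35=118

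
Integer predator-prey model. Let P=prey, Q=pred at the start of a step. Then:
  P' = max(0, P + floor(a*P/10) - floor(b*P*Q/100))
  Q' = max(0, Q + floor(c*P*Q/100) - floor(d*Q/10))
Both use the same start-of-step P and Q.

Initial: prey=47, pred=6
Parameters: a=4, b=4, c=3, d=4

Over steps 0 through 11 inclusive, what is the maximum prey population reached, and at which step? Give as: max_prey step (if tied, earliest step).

Answer: 54 1

Derivation:
Step 1: prey: 47+18-11=54; pred: 6+8-2=12
Step 2: prey: 54+21-25=50; pred: 12+19-4=27
Step 3: prey: 50+20-54=16; pred: 27+40-10=57
Step 4: prey: 16+6-36=0; pred: 57+27-22=62
Step 5: prey: 0+0-0=0; pred: 62+0-24=38
Step 6: prey: 0+0-0=0; pred: 38+0-15=23
Step 7: prey: 0+0-0=0; pred: 23+0-9=14
Step 8: prey: 0+0-0=0; pred: 14+0-5=9
Step 9: prey: 0+0-0=0; pred: 9+0-3=6
Step 10: prey: 0+0-0=0; pred: 6+0-2=4
Step 11: prey: 0+0-0=0; pred: 4+0-1=3
Max prey = 54 at step 1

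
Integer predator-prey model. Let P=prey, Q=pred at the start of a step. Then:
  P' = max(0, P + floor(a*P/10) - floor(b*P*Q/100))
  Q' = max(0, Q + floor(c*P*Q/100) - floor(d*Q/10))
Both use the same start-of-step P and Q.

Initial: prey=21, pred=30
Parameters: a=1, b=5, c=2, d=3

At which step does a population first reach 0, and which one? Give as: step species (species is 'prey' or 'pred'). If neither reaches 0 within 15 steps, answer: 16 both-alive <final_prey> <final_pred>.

Step 1: prey: 21+2-31=0; pred: 30+12-9=33
First extinction: prey at step 1

Answer: 1 prey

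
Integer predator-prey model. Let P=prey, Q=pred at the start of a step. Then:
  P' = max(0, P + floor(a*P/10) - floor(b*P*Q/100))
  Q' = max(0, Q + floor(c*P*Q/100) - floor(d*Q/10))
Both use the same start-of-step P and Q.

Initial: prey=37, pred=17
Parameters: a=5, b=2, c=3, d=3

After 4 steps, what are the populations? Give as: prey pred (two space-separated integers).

Answer: 0 117

Derivation:
Step 1: prey: 37+18-12=43; pred: 17+18-5=30
Step 2: prey: 43+21-25=39; pred: 30+38-9=59
Step 3: prey: 39+19-46=12; pred: 59+69-17=111
Step 4: prey: 12+6-26=0; pred: 111+39-33=117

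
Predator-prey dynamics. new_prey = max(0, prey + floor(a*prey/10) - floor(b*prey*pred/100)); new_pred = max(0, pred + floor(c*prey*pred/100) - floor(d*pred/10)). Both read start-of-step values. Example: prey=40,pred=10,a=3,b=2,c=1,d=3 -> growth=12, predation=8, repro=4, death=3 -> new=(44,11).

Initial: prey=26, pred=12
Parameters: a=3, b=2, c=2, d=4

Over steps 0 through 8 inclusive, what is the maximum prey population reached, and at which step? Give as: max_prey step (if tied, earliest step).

Step 1: prey: 26+7-6=27; pred: 12+6-4=14
Step 2: prey: 27+8-7=28; pred: 14+7-5=16
Step 3: prey: 28+8-8=28; pred: 16+8-6=18
Step 4: prey: 28+8-10=26; pred: 18+10-7=21
Step 5: prey: 26+7-10=23; pred: 21+10-8=23
Step 6: prey: 23+6-10=19; pred: 23+10-9=24
Step 7: prey: 19+5-9=15; pred: 24+9-9=24
Step 8: prey: 15+4-7=12; pred: 24+7-9=22
Max prey = 28 at step 2

Answer: 28 2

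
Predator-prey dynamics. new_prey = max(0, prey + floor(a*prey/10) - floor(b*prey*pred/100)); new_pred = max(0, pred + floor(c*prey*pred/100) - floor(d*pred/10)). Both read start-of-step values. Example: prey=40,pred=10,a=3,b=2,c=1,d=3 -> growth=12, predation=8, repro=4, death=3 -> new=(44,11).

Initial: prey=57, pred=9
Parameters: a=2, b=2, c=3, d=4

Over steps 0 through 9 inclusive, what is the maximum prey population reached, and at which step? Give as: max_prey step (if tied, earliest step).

Step 1: prey: 57+11-10=58; pred: 9+15-3=21
Step 2: prey: 58+11-24=45; pred: 21+36-8=49
Step 3: prey: 45+9-44=10; pred: 49+66-19=96
Step 4: prey: 10+2-19=0; pred: 96+28-38=86
Step 5: prey: 0+0-0=0; pred: 86+0-34=52
Step 6: prey: 0+0-0=0; pred: 52+0-20=32
Step 7: prey: 0+0-0=0; pred: 32+0-12=20
Step 8: prey: 0+0-0=0; pred: 20+0-8=12
Step 9: prey: 0+0-0=0; pred: 12+0-4=8
Max prey = 58 at step 1

Answer: 58 1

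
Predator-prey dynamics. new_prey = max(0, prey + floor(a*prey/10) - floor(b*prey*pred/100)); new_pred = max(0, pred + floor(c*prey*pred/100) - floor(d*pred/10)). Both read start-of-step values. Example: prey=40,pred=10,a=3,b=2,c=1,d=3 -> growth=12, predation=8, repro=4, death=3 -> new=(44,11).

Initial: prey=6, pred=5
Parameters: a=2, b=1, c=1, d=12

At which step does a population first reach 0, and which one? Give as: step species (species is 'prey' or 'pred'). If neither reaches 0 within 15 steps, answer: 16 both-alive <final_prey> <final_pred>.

Step 1: prey: 6+1-0=7; pred: 5+0-6=0
First extinction: pred at step 1

Answer: 1 pred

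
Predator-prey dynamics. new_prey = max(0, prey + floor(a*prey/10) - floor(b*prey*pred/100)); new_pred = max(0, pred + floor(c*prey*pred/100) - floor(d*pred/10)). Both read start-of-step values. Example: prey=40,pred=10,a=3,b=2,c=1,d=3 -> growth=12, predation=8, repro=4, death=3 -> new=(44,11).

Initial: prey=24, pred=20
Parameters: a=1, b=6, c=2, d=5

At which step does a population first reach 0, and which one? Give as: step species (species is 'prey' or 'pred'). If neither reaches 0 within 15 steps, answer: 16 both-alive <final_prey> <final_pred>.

Step 1: prey: 24+2-28=0; pred: 20+9-10=19
First extinction: prey at step 1

Answer: 1 prey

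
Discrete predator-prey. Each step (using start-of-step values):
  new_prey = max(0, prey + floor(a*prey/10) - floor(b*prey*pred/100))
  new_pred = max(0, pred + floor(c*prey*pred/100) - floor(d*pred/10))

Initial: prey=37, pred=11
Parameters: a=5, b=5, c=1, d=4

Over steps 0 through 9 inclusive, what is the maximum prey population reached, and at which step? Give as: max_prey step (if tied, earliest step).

Answer: 59 9

Derivation:
Step 1: prey: 37+18-20=35; pred: 11+4-4=11
Step 2: prey: 35+17-19=33; pred: 11+3-4=10
Step 3: prey: 33+16-16=33; pred: 10+3-4=9
Step 4: prey: 33+16-14=35; pred: 9+2-3=8
Step 5: prey: 35+17-14=38; pred: 8+2-3=7
Step 6: prey: 38+19-13=44; pred: 7+2-2=7
Step 7: prey: 44+22-15=51; pred: 7+3-2=8
Step 8: prey: 51+25-20=56; pred: 8+4-3=9
Step 9: prey: 56+28-25=59; pred: 9+5-3=11
Max prey = 59 at step 9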